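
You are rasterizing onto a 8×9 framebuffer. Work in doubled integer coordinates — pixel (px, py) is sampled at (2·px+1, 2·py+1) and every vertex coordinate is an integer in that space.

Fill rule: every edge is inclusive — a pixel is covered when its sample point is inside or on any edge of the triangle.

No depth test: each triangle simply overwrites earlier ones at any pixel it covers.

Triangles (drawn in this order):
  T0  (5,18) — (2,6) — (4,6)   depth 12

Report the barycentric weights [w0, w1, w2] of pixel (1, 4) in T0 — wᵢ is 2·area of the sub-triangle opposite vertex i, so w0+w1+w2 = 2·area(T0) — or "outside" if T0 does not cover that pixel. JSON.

T0:
  2·area = 24
  edge (5, 18)→(2, 6): d=(-3,-12) inclusive
  edge (2, 6)→(4, 6): d=(2,0) inclusive
  edge (4, 6)→(5, 18): d=(1,12) inclusive
    (1,3)@(3, 7): e=[9,2,13] → X
    (2,3)@(5, 7): e=[33,2,-11] → .
    (1,4)@(3, 9): e=[3,6,15] → X
    (2,4)@(5, 9): e=[27,6,-9] → .
    (1,5)@(3, 11): e=[-3,10,17] → .
  covered (2 px):
    . . . . . . . .
    . . . . . . . .
    . . . . . . . .
    . X . . . . . .
    . X . . . . . .
    . . . . . . . .
    . . . . . . . .
    . . . . . . . .
    . . . . . . . .

Answer: [6,15,3]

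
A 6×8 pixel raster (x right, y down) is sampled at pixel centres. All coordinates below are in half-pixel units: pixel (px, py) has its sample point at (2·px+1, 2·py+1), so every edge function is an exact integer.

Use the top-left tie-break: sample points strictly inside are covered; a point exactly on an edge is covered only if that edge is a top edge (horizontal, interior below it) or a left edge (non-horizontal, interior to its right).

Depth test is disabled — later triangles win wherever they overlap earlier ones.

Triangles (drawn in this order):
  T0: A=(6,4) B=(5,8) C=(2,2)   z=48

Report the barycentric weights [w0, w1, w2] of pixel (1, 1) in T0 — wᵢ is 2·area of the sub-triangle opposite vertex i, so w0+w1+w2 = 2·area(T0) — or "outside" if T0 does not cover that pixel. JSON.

T0:
  2·area = 18
  edge (6, 4)→(5, 8): d=(-1,4) right/bottom  bias=-1
  edge (5, 8)→(2, 2): d=(-3,-6) top-left  bias=+0
  edge (2, 2)→(6, 4): d=(4,2) right/bottom  bias=-1
    (1,1)@(3, 3): e=[13,3,2] → X
    (2,1)@(5, 3): e=[5,15,-2] → .
    (1,2)@(3, 5): e=[11,-3,10] → .
    (2,2)@(5, 5): e=[3,9,6] → X
    (3,2)@(7, 5): e=[-5,21,2] → .
    (2,3)@(5, 7): e=[1,3,14] → X
    (3,3)@(7, 7): e=[-7,15,10] → .
    (2,4)@(5, 9): e=[-1,-3,22] → .
  covered (3 px):
    . . . . . .
    . X . . . .
    . . X . . .
    . . X . . .
    . . . . . .
    . . . . . .
    . . . . . .
    . . . . . .

Answer: [3,2,13]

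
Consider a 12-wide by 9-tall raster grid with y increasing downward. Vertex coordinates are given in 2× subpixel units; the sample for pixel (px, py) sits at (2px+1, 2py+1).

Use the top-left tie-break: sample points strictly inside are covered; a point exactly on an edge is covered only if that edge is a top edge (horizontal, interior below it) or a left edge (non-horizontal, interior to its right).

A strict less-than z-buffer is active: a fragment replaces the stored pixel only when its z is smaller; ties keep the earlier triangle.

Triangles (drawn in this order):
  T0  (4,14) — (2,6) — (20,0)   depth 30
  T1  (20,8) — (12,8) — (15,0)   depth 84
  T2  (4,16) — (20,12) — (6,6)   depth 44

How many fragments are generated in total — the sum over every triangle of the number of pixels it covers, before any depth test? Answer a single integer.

T0:
  2·area = 156
  edge (4, 14)→(2, 6): d=(-2,-8) top-left  bias=+0
  edge (2, 6)→(20, 0): d=(18,-6) top-left  bias=+0
  edge (20, 0)→(4, 14): d=(-16,14) right/bottom  bias=-1
    (8,0)@(17, 1): e=[130,0,26] → X  [on edge]
    (9,0)@(19, 1): e=[146,12,-2] → .
    (5,1)@(11, 3): e=[78,0,78] → X  [on edge]
    (6,1)@(13, 3): e=[94,12,50] → X
    (7,1)@(15, 3): e=[110,24,22] → X
    (8,1)@(17, 3): e=[126,36,-6] → .
    (2,2)@(5, 5): e=[26,0,130] → X  [on edge]
    (3,2)@(7, 5): e=[42,12,102] → X
    (4,2)@(9, 5): e=[58,24,74] → X
    (7,2)@(15, 5): e=[106,60,-10] → .
    (1,3)@(3, 7): e=[6,24,126] → X
    (6,3)@(13, 7): e=[86,84,-14] → .
  covered (21 px):
    . . . . . . . . X . . .
    . . . . . X X X . . . .
    . . X X X X X . . . . .
    . X X X X X . . . . . .
    . X X X X . . . . . . .
    . . X X . . . . . . . .
    . . X . . . . . . . . .
    . . . . . . . . . . . .
    . . . . . . . . . . . .
T1:
  2·area = 64
  edge (20, 8)→(12, 8): d=(-8,0) right/bottom  bias=-1
  edge (12, 8)→(15, 0): d=(3,-8) top-left  bias=+0
  edge (15, 0)→(20, 8): d=(5,8) right/bottom  bias=-1
    (7,0)@(15, 1): e=[56,3,5] → X
    (8,0)@(17, 1): e=[56,19,-11] → .
    (7,1)@(15, 3): e=[40,9,15] → X
    (8,1)@(17, 3): e=[40,25,-1] → .
    (7,2)@(15, 5): e=[24,15,25] → X
    (8,2)@(17, 5): e=[24,31,9] → X
    (9,2)@(19, 5): e=[24,47,-7] → .
    (6,3)@(13, 7): e=[8,5,51] → X
    (9,3)@(19, 7): e=[8,53,3] → X
    (10,3)@(21, 7): e=[8,69,-13] → .
    (6,4)@(13, 9): e=[-8,11,61] → .
    (7,4)@(15, 9): e=[-8,27,45] → .
  covered (8 px):
    . . . . . . . X . . . .
    . . . . . . . X . . . .
    . . . . . . . X X . . .
    . . . . . . X X X X . .
    . . . . . . . . . . . .
    . . . . . . . . . . . .
    . . . . . . . . . . . .
    . . . . . . . . . . . .
    . . . . . . . . . . . .
T2:
  2·area = 152  (B↔C swapped to make it positive)
  edge (4, 16)→(6, 6): d=(2,-10) top-left  bias=+0
  edge (6, 6)→(20, 12): d=(14,6) right/bottom  bias=-1
  edge (20, 12)→(4, 16): d=(-16,4) right/bottom  bias=-1
    (3,0)@(7, 1): e=[0,-76,228] → .  [on edge]
    (3,3)@(7, 7): e=[12,8,132] → X
    (4,3)@(9, 7): e=[32,-4,124] → .
    (3,4)@(7, 9): e=[16,36,100] → X
    (4,4)@(9, 9): e=[36,24,92] → X
    (5,4)@(11, 9): e=[56,12,84] → X
    (6,4)@(13, 9): e=[76,0,76] → .  [on edge]
    (2,5)@(5, 11): e=[0,76,76] → X  [on edge]
    (6,5)@(13, 11): e=[80,28,44] → X
    (7,5)@(15, 11): e=[100,16,36] → X
    (8,5)@(17, 11): e=[120,4,28] → X
    (9,5)@(19, 11): e=[140,-8,20] → .
  covered (19 px):
    . . . . . . . . . . . .
    . . . . . . . . . . . .
    . . . . . . . . . . . .
    . . . X . . . . . . . .
    . . . X X X . . . . . .
    . . X X X X X X X . . .
    . . X X X X X X . . . .
    . . X X . . . . . . . .
    . . . . . . . . . . . .

Final: 48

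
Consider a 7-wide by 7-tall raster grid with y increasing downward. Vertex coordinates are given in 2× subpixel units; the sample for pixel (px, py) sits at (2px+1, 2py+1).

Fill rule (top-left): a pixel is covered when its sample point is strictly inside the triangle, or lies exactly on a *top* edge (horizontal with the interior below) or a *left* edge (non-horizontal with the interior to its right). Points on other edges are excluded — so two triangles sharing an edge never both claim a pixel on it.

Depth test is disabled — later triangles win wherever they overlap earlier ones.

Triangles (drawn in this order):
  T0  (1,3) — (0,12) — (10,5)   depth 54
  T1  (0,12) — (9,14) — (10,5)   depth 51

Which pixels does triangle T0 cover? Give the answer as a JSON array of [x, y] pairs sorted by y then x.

T0:
  2·area = 83  (B↔C swapped to make it positive)
  edge (1, 3)→(10, 5): d=(9,2) right/bottom  bias=-1
  edge (10, 5)→(0, 12): d=(-10,7) right/bottom  bias=-1
  edge (0, 12)→(1, 3): d=(1,-9) top-left  bias=+0
    (0,1)@(1, 3): e=[0,83,0] → ·  [on edge]
    (0,2)@(1, 5): e=[18,63,2] → █
    (1,2)@(3, 5): e=[14,49,20] → █
    (2,2)@(5, 5): e=[10,35,38] → █
    (3,2)@(7, 5): e=[6,21,56] → █
    (4,2)@(9, 5): e=[2,7,74] → █
    (5,2)@(11, 5): e=[-2,-7,92] → ·
    (0,3)@(1, 7): e=[36,43,4] → █
    (4,3)@(9, 7): e=[20,-13,76] → ·
    (0,4)@(1, 9): e=[54,23,6] → █
    (2,4)@(5, 9): e=[46,-5,42] → ·
    (3,4)@(7, 9): e=[42,-19,60] → ·
  covered (12 px):
    · · · · · · ·
    · · · · · · ·
    █ █ █ █ █ · ·
    █ █ █ █ · · ·
    █ █ · · · · ·
    █ · · · · · ·
    · · · · · · ·
T1:
  2·area = 83  (B↔C swapped to make it positive)
  edge (0, 12)→(10, 5): d=(10,-7) top-left  bias=+0
  edge (10, 5)→(9, 14): d=(-1,9) right/bottom  bias=-1
  edge (9, 14)→(0, 12): d=(-9,-2) top-left  bias=+0
    (4,3)@(9, 7): e=[13,7,63] → █
    (5,3)@(11, 7): e=[27,-11,67] → ·
    (2,4)@(5, 9): e=[5,41,37] → █
    (3,4)@(7, 9): e=[19,23,41] → █
    (5,4)@(11, 9): e=[47,-13,49] → ·
    (1,5)@(3, 11): e=[11,57,15] → █
    (5,5)@(11, 11): e=[67,-15,31] → ·
    (1,6)@(3, 13): e=[31,55,-3] → ·
    (2,6)@(5, 13): e=[45,37,1] → █
    (5,6)@(11, 13): e=[87,-17,13] → ·
  covered (11 px):
    · · · · · · ·
    · · · · · · ·
    · · · · · · ·
    · · · · █ · ·
    · · █ █ █ · ·
    · █ █ █ █ · ·
    · · █ █ █ · ·

Answer: [[0,2],[1,2],[2,2],[3,2],[4,2],[0,3],[1,3],[2,3],[3,3],[0,4],[1,4],[0,5]]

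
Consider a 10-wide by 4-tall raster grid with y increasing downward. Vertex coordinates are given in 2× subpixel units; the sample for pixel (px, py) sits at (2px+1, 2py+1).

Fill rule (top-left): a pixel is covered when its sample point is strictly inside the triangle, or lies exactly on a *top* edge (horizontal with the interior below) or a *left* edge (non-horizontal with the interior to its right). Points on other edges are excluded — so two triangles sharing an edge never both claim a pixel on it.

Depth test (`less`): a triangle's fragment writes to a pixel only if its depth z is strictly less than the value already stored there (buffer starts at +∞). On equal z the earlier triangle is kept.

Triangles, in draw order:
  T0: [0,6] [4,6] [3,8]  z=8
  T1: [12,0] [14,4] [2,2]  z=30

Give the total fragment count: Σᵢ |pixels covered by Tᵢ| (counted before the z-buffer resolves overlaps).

T0:
  2·area = 8
  edge (0, 6)→(4, 6): d=(4,0) top-left  bias=+0
  edge (4, 6)→(3, 8): d=(-1,2) right/bottom  bias=-1
  edge (3, 8)→(0, 6): d=(-3,-2) top-left  bias=+0
    (1,3)@(3, 7): e=[4,1,3] → █
    (2,3)@(5, 7): e=[4,-3,7] → ·
  covered (1 px):
    · · · · · · · · · ·
    · · · · · · · · · ·
    · · · · · · · · · ·
    · █ · · · · · · · ·
T1:
  2·area = 44
  edge (12, 0)→(14, 4): d=(2,4) right/bottom  bias=-1
  edge (14, 4)→(2, 2): d=(-12,-2) top-left  bias=+0
  edge (2, 2)→(12, 0): d=(10,-2) top-left  bias=+0
    (3,0)@(7, 1): e=[22,22,0] → █  [on edge]
    (4,0)@(9, 1): e=[14,26,4] → █
    (5,0)@(11, 1): e=[6,30,8] → █
    (6,0)@(13, 1): e=[-2,34,12] → ·
    (3,1)@(7, 3): e=[26,-2,20] → ·
    (4,1)@(9, 3): e=[18,2,24] → █
    (6,1)@(13, 3): e=[2,10,32] → █
    (7,1)@(15, 3): e=[-6,14,36] → ·
    (4,2)@(9, 5): e=[22,-22,44] → ·
    (5,2)@(11, 5): e=[14,-18,48] → ·
    (6,2)@(13, 5): e=[6,-14,52] → ·
  covered (6 px):
    · · · █ █ █ · · · ·
    · · · · █ █ █ · · ·
    · · · · · · · · · ·
    · · · · · · · · · ·

Result: 7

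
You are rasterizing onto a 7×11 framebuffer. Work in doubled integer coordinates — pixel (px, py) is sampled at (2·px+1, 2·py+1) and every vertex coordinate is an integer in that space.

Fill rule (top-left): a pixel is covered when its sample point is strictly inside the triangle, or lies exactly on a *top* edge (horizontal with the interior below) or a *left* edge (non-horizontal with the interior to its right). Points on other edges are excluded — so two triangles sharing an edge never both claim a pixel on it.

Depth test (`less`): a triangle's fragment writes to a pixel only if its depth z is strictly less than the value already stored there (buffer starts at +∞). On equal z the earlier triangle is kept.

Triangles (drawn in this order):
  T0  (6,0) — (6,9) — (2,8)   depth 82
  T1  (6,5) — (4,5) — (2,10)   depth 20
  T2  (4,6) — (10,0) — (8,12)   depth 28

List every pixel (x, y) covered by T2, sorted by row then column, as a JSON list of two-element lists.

T0:
  2·area = 36
  edge (6, 0)→(6, 9): d=(0,9) right/bottom  bias=-1
  edge (6, 9)→(2, 8): d=(-4,-1) top-left  bias=+0
  edge (2, 8)→(6, 0): d=(4,-8) top-left  bias=+0
    (2,1)@(5, 3): e=[9,23,4] → X
    (3,1)@(7, 3): e=[-9,25,20] → .
    (2,2)@(5, 5): e=[9,15,12] → X
    (3,2)@(7, 5): e=[-9,17,28] → .
    (1,3)@(3, 7): e=[27,5,4] → X
    (3,3)@(7, 7): e=[-9,9,36] → .
    (1,4)@(3, 9): e=[27,-3,12] → .
    (2,4)@(5, 9): e=[9,-1,28] → .
  covered (4 px):
    . . . . . . .
    . . X . . . .
    . . X . . . .
    . X X . . . .
    . . . . . . .
    . . . . . . .
    . . . . . . .
    . . . . . . .
    . . . . . . .
    . . . . . . .
    . . . . . . .
T1:
  2·area = 10  (B↔C swapped to make it positive)
  edge (6, 5)→(2, 10): d=(-4,5) right/bottom  bias=-1
  edge (2, 10)→(4, 5): d=(2,-5) top-left  bias=+0
  edge (4, 5)→(6, 5): d=(2,0) top-left  bias=+0
    (0,2)@(1, 5): e=[25,-15,0] → .  [on edge]
    (1,2)@(3, 5): e=[15,-5,0] → .  [on edge]
    (2,2)@(5, 5): e=[5,5,0] → X  [on edge]
    (3,2)@(7, 5): e=[-5,15,0] → .  [on edge]
    (4,2)@(9, 5): e=[-15,25,0] → .  [on edge]
    (5,2)@(11, 5): e=[-25,35,0] → .  [on edge]
    (6,2)@(13, 5): e=[-35,45,0] → .  [on edge]
    (2,3)@(5, 7): e=[-3,9,4] → .
  covered (1 px):
    . . . . . . .
    . . . . . . .
    . . X . . . .
    . . . . . . .
    . . . . . . .
    . . . . . . .
    . . . . . . .
    . . . . . . .
    . . . . . . .
    . . . . . . .
    . . . . . . .
T2:
  2·area = 60
  edge (4, 6)→(10, 0): d=(6,-6) top-left  bias=+0
  edge (10, 0)→(8, 12): d=(-2,12) right/bottom  bias=-1
  edge (8, 12)→(4, 6): d=(-4,-6) top-left  bias=+0
    (4,0)@(9, 1): e=[0,10,50] → X  [on edge]
    (5,0)@(11, 1): e=[12,-14,62] → .
    (3,1)@(7, 3): e=[0,30,30] → X  [on edge]
    (5,1)@(11, 3): e=[24,-18,54] → .
    (2,2)@(5, 5): e=[0,50,10] → X  [on edge]
    (5,2)@(11, 5): e=[36,-22,46] → .
    (1,3)@(3, 7): e=[0,70,-10] → .  [on edge]
    (2,3)@(5, 7): e=[12,46,2] → X
    (4,3)@(9, 7): e=[36,-2,26] → .
    (0,4)@(1, 9): e=[0,90,-30] → .  [on edge]
    (2,4)@(5, 9): e=[24,42,-6] → .
    (3,4)@(7, 9): e=[36,18,6] → X
  covered (9 px):
    . . . . X . .
    . . . X X . .
    . . X X X . .
    . . X X . . .
    . . . X . . .
    . . . . . . .
    . . . . . . .
    . . . . . . .
    . . . . . . .
    . . . . . . .
    . . . . . . .

Answer: [[4,0],[3,1],[4,1],[2,2],[3,2],[4,2],[2,3],[3,3],[3,4]]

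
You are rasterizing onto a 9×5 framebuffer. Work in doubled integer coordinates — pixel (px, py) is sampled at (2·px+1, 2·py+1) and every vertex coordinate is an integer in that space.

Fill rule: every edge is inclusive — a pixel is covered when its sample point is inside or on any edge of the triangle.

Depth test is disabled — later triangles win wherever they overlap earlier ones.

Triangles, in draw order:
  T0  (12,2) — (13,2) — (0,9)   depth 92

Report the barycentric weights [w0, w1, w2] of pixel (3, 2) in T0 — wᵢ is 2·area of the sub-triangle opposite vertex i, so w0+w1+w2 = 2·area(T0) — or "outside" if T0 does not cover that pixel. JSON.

T0:
  2·area = 7
  edge (12, 2)→(13, 2): d=(1,0) inclusive
  edge (13, 2)→(0, 9): d=(-13,7) inclusive
  edge (0, 9)→(12, 2): d=(12,-7) inclusive
    (5,1)@(11, 3): e=[1,1,5] → █
    (6,1)@(13, 3): e=[1,-13,19] → ·
    (3,2)@(7, 5): e=[3,3,1] → █
    (4,2)@(9, 5): e=[3,-11,15] → ·
    (5,2)@(11, 5): e=[3,-25,29] → ·
    (3,3)@(7, 7): e=[5,-23,25] → ·
  covered (2 px):
    · · · · · · · · ·
    · · · · · █ · · ·
    · · · █ · · · · ·
    · · · · · · · · ·
    · · · · · · · · ·

Result: [3,1,3]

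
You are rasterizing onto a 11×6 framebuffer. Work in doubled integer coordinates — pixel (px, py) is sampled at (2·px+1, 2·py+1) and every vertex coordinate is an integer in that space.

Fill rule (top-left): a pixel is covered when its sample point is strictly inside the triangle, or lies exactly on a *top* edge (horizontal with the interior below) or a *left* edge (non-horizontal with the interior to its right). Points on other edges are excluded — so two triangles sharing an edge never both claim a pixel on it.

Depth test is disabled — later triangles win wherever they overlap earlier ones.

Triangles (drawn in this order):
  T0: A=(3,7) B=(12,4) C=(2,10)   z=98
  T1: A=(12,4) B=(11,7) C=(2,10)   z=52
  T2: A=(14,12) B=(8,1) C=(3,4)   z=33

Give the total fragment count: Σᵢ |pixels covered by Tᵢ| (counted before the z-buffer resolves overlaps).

T0:
  2·area = 24
  edge (3, 7)→(12, 4): d=(9,-3) top-left  bias=+0
  edge (12, 4)→(2, 10): d=(-10,6) right/bottom  bias=-1
  edge (2, 10)→(3, 7): d=(1,-3) top-left  bias=+0
    (2,0)@(5, 1): e=[-48,72,0] → ·  [on edge]
    (8,0)@(17, 1): e=[-12,0,36] → ·  [on edge]
    (10,0)@(21, 1): e=[0,-24,48] → ·  [on edge]
    (7,1)@(15, 3): e=[0,-8,32] → ·  [on edge]
    (4,2)@(9, 5): e=[0,8,16] → █  [on edge]
    (5,2)@(11, 5): e=[6,-4,22] → ·
    (1,3)@(3, 7): e=[0,24,0] → █  [on edge]
    (2,3)@(5, 7): e=[6,12,6] → █
    (3,3)@(7, 7): e=[12,0,12] → ·  [on edge]
    (4,3)@(9, 7): e=[18,-12,18] → ·
    (1,4)@(3, 9): e=[18,4,2] → █
    (2,4)@(5, 9): e=[24,-8,8] → ·
  covered (4 px):
    · · · · · · · · · · ·
    · · · · · · · · · · ·
    · · · · █ · · · · · ·
    · █ █ · · · · · · · ·
    · █ · · · · · · · · ·
    · · · · · · · · · · ·
T1:
  2·area = 24
  edge (12, 4)→(11, 7): d=(-1,3) right/bottom  bias=-1
  edge (11, 7)→(2, 10): d=(-9,3) right/bottom  bias=-1
  edge (2, 10)→(12, 4): d=(10,-6) top-left  bias=+0
    (6,0)@(13, 1): e=[0,48,-24] → ·  [on edge]
    (8,0)@(17, 1): e=[-12,36,0] → ·  [on edge]
    (5,2)@(11, 5): e=[2,18,4] → █
    (6,2)@(13, 5): e=[-4,12,16] → ·
    (8,2)@(17, 5): e=[-16,0,40] → ·  [on edge]
    (3,3)@(7, 7): e=[12,12,0] → █  [on edge]
    (4,3)@(9, 7): e=[6,6,12] → █
    (5,3)@(11, 7): e=[0,0,24] → ·  [on edge]
    (2,4)@(5, 9): e=[16,0,8] → ·  [on edge]
    (3,4)@(7, 9): e=[10,-6,20] → ·
    (4,4)@(9, 9): e=[4,-12,32] → ·
  covered (3 px):
    · · · · · · · · · · ·
    · · · · · · · · · · ·
    · · · · · █ · · · · ·
    · · · █ █ · · · · · ·
    · · · · · · · · · · ·
    · · · · · · · · · · ·
T2:
  2·area = 73  (B↔C swapped to make it positive)
  edge (14, 12)→(3, 4): d=(-11,-8) top-left  bias=+0
  edge (3, 4)→(8, 1): d=(5,-3) top-left  bias=+0
  edge (8, 1)→(14, 12): d=(6,11) right/bottom  bias=-1
    (2,1)@(5, 3): e=[27,1,45] → █
    (3,1)@(7, 3): e=[43,7,23] → █
    (4,1)@(9, 3): e=[59,13,1] → █
    (5,1)@(11, 3): e=[75,19,-21] → ·
    (2,2)@(5, 5): e=[5,11,57] → █
    (5,2)@(11, 5): e=[53,29,-9] → ·
    (2,3)@(5, 7): e=[-17,21,69] → ·
    (3,3)@(7, 7): e=[-1,27,47] → ·
    (4,3)@(9, 7): e=[15,33,25] → █
    (5,3)@(11, 7): e=[31,39,3] → █
    (6,3)@(13, 7): e=[47,45,-19] → ·
    (4,4)@(9, 9): e=[-7,43,37] → ·
  covered (10 px):
    · · · · · · · · · · ·
    · · █ █ █ · · · · · ·
    · · █ █ █ · · · · · ·
    · · · · █ █ · · · · ·
    · · · · · █ · · · · ·
    · · · · · · █ · · · ·

Result: 17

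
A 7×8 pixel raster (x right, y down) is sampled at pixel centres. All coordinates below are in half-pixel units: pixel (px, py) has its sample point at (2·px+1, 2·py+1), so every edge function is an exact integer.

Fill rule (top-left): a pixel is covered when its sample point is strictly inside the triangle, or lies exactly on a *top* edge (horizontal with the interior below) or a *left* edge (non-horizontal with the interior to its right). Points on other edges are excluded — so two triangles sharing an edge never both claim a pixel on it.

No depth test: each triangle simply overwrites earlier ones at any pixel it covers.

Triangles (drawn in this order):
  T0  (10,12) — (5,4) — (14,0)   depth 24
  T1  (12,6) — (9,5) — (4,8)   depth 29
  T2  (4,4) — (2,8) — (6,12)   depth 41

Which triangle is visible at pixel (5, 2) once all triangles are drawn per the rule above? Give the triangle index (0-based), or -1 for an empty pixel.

T0:
  2·area = 92
  edge (10, 12)→(5, 4): d=(-5,-8) top-left  bias=+0
  edge (5, 4)→(14, 0): d=(9,-4) top-left  bias=+0
  edge (14, 0)→(10, 12): d=(-4,12) right/bottom  bias=-1
    (6,0)@(13, 1): e=[79,5,8] → X
    (4,1)@(9, 3): e=[37,7,48] → X
    (5,1)@(11, 3): e=[53,15,24] → X
    (6,1)@(13, 3): e=[69,23,0] → .  [on edge]
    (3,2)@(7, 5): e=[11,17,64] → X
    (6,2)@(13, 5): e=[59,41,-8] → .
    (3,3)@(7, 7): e=[1,35,56] → X
    (6,3)@(13, 7): e=[49,59,-16] → .
    (3,4)@(7, 9): e=[-9,53,48] → .
    (4,4)@(9, 9): e=[7,61,24] → X
    (5,4)@(11, 9): e=[23,69,0] → .  [on edge]
    (4,5)@(9, 11): e=[-3,79,16] → .
    (4,7)@(9, 15): e=[-23,115,0] → .  [on edge]
  covered (10 px):
    . . . . . . X
    . . . . X X .
    . . . X X X .
    . . . X X X .
    . . . . X . .
    . . . . . . .
    . . . . . . .
    . . . . . . .
T1:
  2·area = 14  (B↔C swapped to make it positive)
  edge (12, 6)→(4, 8): d=(-8,2) right/bottom  bias=-1
  edge (4, 8)→(9, 5): d=(5,-3) top-left  bias=+0
  edge (9, 5)→(12, 6): d=(3,1) right/bottom  bias=-1
    (1,1)@(3, 3): e=[42,-28,0] → .  [on edge]
    (4,2)@(9, 5): e=[14,0,0] → .  [on edge]
    (3,3)@(7, 7): e=[2,4,8] → X
    (4,3)@(9, 7): e=[-2,10,6] → .
    (3,4)@(7, 9): e=[-14,14,14] → .
  covered (1 px):
    . . . . . . .
    . . . . . . .
    . . . . . . .
    . . . X . . .
    . . . . . . .
    . . . . . . .
    . . . . . . .
    . . . . . . .
T2:
  2·area = 24  (B↔C swapped to make it positive)
  edge (4, 4)→(6, 12): d=(2,8) right/bottom  bias=-1
  edge (6, 12)→(2, 8): d=(-4,-4) top-left  bias=+0
  edge (2, 8)→(4, 4): d=(2,-4) top-left  bias=+0
    (0,3)@(1, 7): e=[30,0,-6] → .  [on edge]
    (1,3)@(3, 7): e=[14,8,2] → X
    (2,3)@(5, 7): e=[-2,16,10] → .
    (1,4)@(3, 9): e=[18,0,6] → X  [on edge]
    (2,4)@(5, 9): e=[2,8,14] → X
    (3,4)@(7, 9): e=[-14,16,22] → .
    (1,5)@(3, 11): e=[22,-8,10] → .
    (2,5)@(5, 11): e=[6,0,18] → X  [on edge]
    (3,5)@(7, 11): e=[-10,8,26] → .
    (2,6)@(5, 13): e=[10,-8,22] → .
    (3,6)@(7, 13): e=[-6,0,30] → .  [on edge]
    (4,7)@(9, 15): e=[-18,0,42] → .  [on edge]
  covered (4 px):
    . . . . . . .
    . . . . . . .
    . . . . . . .
    . X . . . . .
    . X X . . . .
    . . X . . . .
    . . . . . . .
    . . . . . . .

Z-buffer (winner per pixel, '.' = empty):
  . . . . . . 0
  . . . . 0 0 .
  . . . 0 0 0 .
  . 2 . 1 0 0 .
  . 2 2 . 0 . .
  . . 2 . . . .
  . . . . . . .
  . . . . . . .

Result: 0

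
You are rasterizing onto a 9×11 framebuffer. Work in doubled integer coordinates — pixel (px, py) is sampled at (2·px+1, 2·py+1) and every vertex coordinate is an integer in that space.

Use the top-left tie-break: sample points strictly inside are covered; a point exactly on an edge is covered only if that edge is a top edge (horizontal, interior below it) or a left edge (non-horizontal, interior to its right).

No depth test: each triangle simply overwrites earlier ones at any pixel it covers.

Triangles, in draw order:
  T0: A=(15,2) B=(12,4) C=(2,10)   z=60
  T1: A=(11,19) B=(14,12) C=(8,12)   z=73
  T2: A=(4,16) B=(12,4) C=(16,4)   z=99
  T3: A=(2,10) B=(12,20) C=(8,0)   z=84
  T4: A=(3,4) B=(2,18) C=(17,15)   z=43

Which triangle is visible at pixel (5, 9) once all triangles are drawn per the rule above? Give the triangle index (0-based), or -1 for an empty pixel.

T0:
  2·area = 2
  edge (15, 2)→(12, 4): d=(-3,2) right/bottom  bias=-1
  edge (12, 4)→(2, 10): d=(-10,6) right/bottom  bias=-1
  edge (2, 10)→(15, 2): d=(13,-8) top-left  bias=+0
    (8,0)@(17, 1): e=[-1,0,3] → ·  [on edge]
    (3,3)@(7, 7): e=[1,0,1] → ·  [on edge]
  covered (0 px):
    · · · · · · · · ·
    · · · · · · · · ·
    · · · · · · · · ·
    · · · · · · · · ·
    · · · · · · · · ·
    · · · · · · · · ·
    · · · · · · · · ·
    · · · · · · · · ·
    · · · · · · · · ·
    · · · · · · · · ·
    · · · · · · · · ·
T1:
  2·area = 42  (B↔C swapped to make it positive)
  edge (11, 19)→(8, 12): d=(-3,-7) top-left  bias=+0
  edge (8, 12)→(14, 12): d=(6,0) top-left  bias=+0
  edge (14, 12)→(11, 19): d=(-3,7) right/bottom  bias=-1
    (2,2)@(5, 5): e=[0,-42,84] → ·  [on edge]
    (8,2)@(17, 5): e=[84,-42,0] → ·  [on edge]
    (4,6)@(9, 13): e=[4,6,32] → #
    (5,6)@(11, 13): e=[18,6,18] → #
    (6,6)@(13, 13): e=[32,6,4] → #
    (7,6)@(15, 13): e=[46,6,-10] → ·
    (4,7)@(9, 15): e=[-2,18,26] → ·
    (5,7)@(11, 15): e=[12,18,12] → #
    (6,7)@(13, 15): e=[26,18,-2] → ·
    (5,8)@(11, 17): e=[6,30,6] → #
    (6,8)@(13, 17): e=[20,30,-8] → ·
    (5,9)@(11, 19): e=[0,42,0] → ·  [on edge]
  covered (5 px):
    · · · · · · · · ·
    · · · · · · · · ·
    · · · · · · · · ·
    · · · · · · · · ·
    · · · · · · · · ·
    · · · · · · · · ·
    · · · · # # # · ·
    · · · · · # · · ·
    · · · · · # · · ·
    · · · · · · · · ·
    · · · · · · · · ·
T2:
  2·area = 48
  edge (4, 16)→(12, 4): d=(8,-12) top-left  bias=+0
  edge (12, 4)→(16, 4): d=(4,0) top-left  bias=+0
  edge (16, 4)→(4, 16): d=(-12,12) right/bottom  bias=-1
    (8,1)@(17, 3): e=[52,-4,0] → ·  [on edge]
    (6,2)@(13, 5): e=[20,4,24] → #
    (7,2)@(15, 5): e=[44,4,0] → ·  [on edge]
    (5,3)@(11, 7): e=[12,12,24] → #
    (6,3)@(13, 7): e=[36,12,0] → ·  [on edge]
    (4,4)@(9, 9): e=[4,20,24] → #
    (5,4)@(11, 9): e=[28,20,0] → ·  [on edge]
    (4,5)@(9, 11): e=[20,28,0] → ·  [on edge]
    (3,6)@(7, 13): e=[12,36,0] → ·  [on edge]
    (2,7)@(5, 15): e=[4,44,0] → ·  [on edge]
    (1,8)@(3, 17): e=[-4,52,0] → ·  [on edge]
    (0,9)@(1, 19): e=[-12,60,0] → ·  [on edge]
  covered (3 px):
    · · · · · · · · ·
    · · · · · · · · ·
    · · · · · · # · ·
    · · · · · # · · ·
    · · · · # · · · ·
    · · · · · · · · ·
    · · · · · · · · ·
    · · · · · · · · ·
    · · · · · · · · ·
    · · · · · · · · ·
    · · · · · · · · ·
T3:
  2·area = 160  (B↔C swapped to make it positive)
  edge (2, 10)→(8, 0): d=(6,-10) top-left  bias=+0
  edge (8, 0)→(12, 20): d=(4,20) right/bottom  bias=-1
  edge (12, 20)→(2, 10): d=(-10,-10) top-left  bias=+0
    (3,1)@(7, 3): e=[8,32,120] → #
    (4,1)@(9, 3): e=[28,-8,140] → ·
    (2,2)@(5, 5): e=[0,80,80] → #  [on edge]
    (4,2)@(9, 5): e=[40,0,120] → ·  [on edge]
    (2,3)@(5, 7): e=[12,88,60] → #
    (4,3)@(9, 7): e=[52,8,100] → #
    (5,3)@(11, 7): e=[72,-32,120] → ·
    (0,4)@(1, 9): e=[-16,176,0] → ·  [on edge]
    (1,4)@(3, 9): e=[4,136,20] → #
    (5,4)@(11, 9): e=[84,-24,100] → ·
    (1,5)@(3, 11): e=[16,144,0] → #  [on edge]
    (5,5)@(11, 11): e=[96,-16,80] → ·
    (2,6)@(5, 13): e=[48,112,0] → #  [on edge]
    (3,7)@(7, 15): e=[80,80,0] → #  [on edge]
    (5,7)@(11, 15): e=[120,0,40] → ·  [on edge]
    (4,8)@(9, 17): e=[112,48,0] → #  [on edge]
    (5,9)@(11, 19): e=[144,16,0] → #  [on edge]
    (6,10)@(13, 21): e=[176,-16,0] → ·  [on edge]
  covered (22 px):
    · · · · · · · · ·
    · · · # · · · · ·
    · · # # · · · · ·
    · · # # # · · · ·
    · # # # # · · · ·
    · # # # # · · · ·
    · · # # # · · · ·
    · · · # # · · · ·
    · · · · # # · · ·
    · · · · · # · · ·
    · · · · · · · · ·
T4:
  2·area = 207  (B↔C swapped to make it positive)
  edge (3, 4)→(17, 15): d=(14,11) right/bottom  bias=-1
  edge (17, 15)→(2, 18): d=(-15,3) right/bottom  bias=-1
  edge (2, 18)→(3, 4): d=(1,-14) top-left  bias=+0
    (1,2)@(3, 5): e=[14,192,1] → #
    (2,2)@(5, 5): e=[-8,186,29] → ·
    (1,3)@(3, 7): e=[42,162,3] → #
    (2,3)@(5, 7): e=[20,156,31] → #
    (3,3)@(7, 7): e=[-2,150,59] → ·
    (1,4)@(3, 9): e=[70,132,5] → #
    (3,4)@(7, 9): e=[26,120,61] → #
    (4,4)@(9, 9): e=[4,114,89] → #
    (5,4)@(11, 9): e=[-18,108,117] → ·
    (1,5)@(3, 11): e=[98,102,7] → #
    (5,5)@(11, 11): e=[10,78,119] → #
    (6,5)@(13, 11): e=[-12,72,147] → ·
    (8,7)@(17, 15): e=[0,0,207] → ·  [on edge]
    (3,8)@(7, 17): e=[138,0,69] → ·  [on edge]
  covered (27 px):
    · · · · · · · · ·
    · · · · · · · · ·
    · # · · · · · · ·
    · # # · · · · · ·
    · # # # # · · · ·
    · # # # # # · · ·
    · # # # # # # · ·
    · # # # # # # # ·
    · # # · · · · · ·
    · · · · · · · · ·
    · · · · · · · · ·

Z-buffer (winner per pixel, '.' = empty):
  . . . . . . . . .
  . . . 3 . . . . .
  . 4 3 3 . . 2 . .
  . 4 4 3 3 2 . . .
  . 4 4 4 4 . . . .
  . 4 4 4 4 4 . . .
  . 4 4 4 4 4 4 . .
  . 4 4 4 4 4 4 4 .
  . 4 4 . 3 3 . . .
  . . . . . 3 . . .
  . . . . . . . . .

Result: 3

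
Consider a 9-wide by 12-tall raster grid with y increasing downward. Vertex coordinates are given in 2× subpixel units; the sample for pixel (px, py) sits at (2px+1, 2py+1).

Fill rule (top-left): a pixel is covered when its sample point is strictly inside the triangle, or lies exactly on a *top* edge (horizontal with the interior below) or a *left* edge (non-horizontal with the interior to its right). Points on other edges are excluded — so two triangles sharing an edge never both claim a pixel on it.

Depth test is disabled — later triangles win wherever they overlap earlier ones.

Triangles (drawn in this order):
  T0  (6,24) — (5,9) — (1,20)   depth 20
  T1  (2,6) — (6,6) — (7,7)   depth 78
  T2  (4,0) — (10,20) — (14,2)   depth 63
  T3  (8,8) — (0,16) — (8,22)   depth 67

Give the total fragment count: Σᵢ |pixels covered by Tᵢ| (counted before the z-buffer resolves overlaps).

T0:
  2·area = 71  (B↔C swapped to make it positive)
  edge (6, 24)→(1, 20): d=(-5,-4) top-left  bias=+0
  edge (1, 20)→(5, 9): d=(4,-11) top-left  bias=+0
  edge (5, 9)→(6, 24): d=(1,15) right/bottom  bias=-1
    (2,4)@(5, 9): e=[71,0,0] → .  [on edge]
    (2,5)@(5, 11): e=[61,8,2] → X
    (3,5)@(7, 11): e=[69,30,-28] → .
    (2,6)@(5, 13): e=[51,16,4] → X
    (3,6)@(7, 13): e=[59,38,-26] → .
    (1,7)@(3, 15): e=[33,2,36] → X
    (3,7)@(7, 15): e=[49,46,-24] → .
    (1,8)@(3, 17): e=[23,10,38] → X
    (3,8)@(7, 17): e=[39,54,-22] → .
    (1,9)@(3, 19): e=[13,18,40] → X
    (3,9)@(7, 19): e=[29,62,-20] → .
    (1,10)@(3, 21): e=[3,26,42] → X
  covered (11 px):
    . . . . . . . . .
    . . . . . . . . .
    . . . . . . . . .
    . . . . . . . . .
    . . . . . . . . .
    . . X . . . . . .
    . . X . . . . . .
    . X X . . . . . .
    . X X . . . . . .
    . X X . . . . . .
    . X X . . . . . .
    . . X . . . . . .
T1:
  2·area = 4
  edge (2, 6)→(6, 6): d=(4,0) top-left  bias=+0
  edge (6, 6)→(7, 7): d=(1,1) right/bottom  bias=-1
  edge (7, 7)→(2, 6): d=(-5,-1) top-left  bias=+0
    (0,0)@(1, 1): e=[-20,0,24] → .  [on edge]
    (1,1)@(3, 3): e=[-12,0,16] → .  [on edge]
    (2,2)@(5, 5): e=[-4,0,8] → .  [on edge]
    (3,3)@(7, 7): e=[4,0,0] → .  [on edge]
    (4,4)@(9, 9): e=[12,0,-8] → .  [on edge]
    (8,4)@(17, 9): e=[12,-8,0] → .  [on edge]
    (5,5)@(11, 11): e=[20,0,-16] → .  [on edge]
    (6,6)@(13, 13): e=[28,0,-24] → .  [on edge]
    (7,7)@(15, 15): e=[36,0,-32] → .  [on edge]
    (8,8)@(17, 17): e=[44,0,-40] → .  [on edge]
  covered (0 px):
    . . . . . . . . .
    . . . . . . . . .
    . . . . . . . . .
    . . . . . . . . .
    . . . . . . . . .
    . . . . . . . . .
    . . . . . . . . .
    . . . . . . . . .
    . . . . . . . . .
    . . . . . . . . .
    . . . . . . . . .
    . . . . . . . . .
T2:
  2·area = 188  (B↔C swapped to make it positive)
  edge (4, 0)→(14, 2): d=(10,2) right/bottom  bias=-1
  edge (14, 2)→(10, 20): d=(-4,18) right/bottom  bias=-1
  edge (10, 20)→(4, 0): d=(-6,-20) top-left  bias=+0
    (2,0)@(5, 1): e=[8,166,14] → X
    (3,0)@(7, 1): e=[4,130,54] → X
    (4,0)@(9, 1): e=[0,94,94] → .  [on edge]
    (2,1)@(5, 3): e=[28,158,2] → X
    (4,1)@(9, 3): e=[20,86,82] → X
    (5,1)@(11, 3): e=[16,50,122] → X
    (6,1)@(13, 3): e=[12,14,162] → X
    (7,1)@(15, 3): e=[8,-22,202] → .
    (2,2)@(5, 5): e=[48,150,-10] → .
    (3,2)@(7, 5): e=[44,114,30] → X
    (7,2)@(15, 5): e=[28,-30,190] → .
    (3,3)@(7, 7): e=[64,106,18] → X
  covered (23 px):
    . . X X . . . . .
    . . X X X X X . .
    . . . X X X X . .
    . . . X X X . . .
    . . . X X X . . .
    . . . . X X . . .
    . . . . X X . . .
    . . . . X X . . .
    . . . . . . . . .
    . . . . . . . . .
    . . . . . . . . .
    . . . . . . . . .
T3:
  2·area = 112  (B↔C swapped to make it positive)
  edge (8, 8)→(8, 22): d=(0,14) right/bottom  bias=-1
  edge (8, 22)→(0, 16): d=(-8,-6) top-left  bias=+0
  edge (0, 16)→(8, 8): d=(8,-8) top-left  bias=+0
    (7,0)@(15, 1): e=[-98,210,0] → .  [on edge]
    (6,1)@(13, 3): e=[-70,182,0] → .  [on edge]
    (5,2)@(11, 5): e=[-42,154,0] → .  [on edge]
    (4,3)@(9, 7): e=[-14,126,0] → .  [on edge]
    (3,4)@(7, 9): e=[14,98,0] → X  [on edge]
    (4,4)@(9, 9): e=[-14,110,16] → .
    (2,5)@(5, 11): e=[42,70,0] → X  [on edge]
    (4,5)@(9, 11): e=[-14,94,32] → .
    (1,6)@(3, 13): e=[70,42,0] → X  [on edge]
    (4,6)@(9, 13): e=[-14,78,48] → .
    (0,7)@(1, 15): e=[98,14,0] → X  [on edge]
    (4,7)@(9, 15): e=[-14,62,64] → .
  covered (16 px):
    . . . . . . . . .
    . . . . . . . . .
    . . . . . . . . .
    . . . . . . . . .
    . . . X . . . . .
    . . X X . . . . .
    . X X X . . . . .
    X X X X . . . . .
    . X X X . . . . .
    . . X X . . . . .
    . . . X . . . . .
    . . . . . . . . .

Final: 50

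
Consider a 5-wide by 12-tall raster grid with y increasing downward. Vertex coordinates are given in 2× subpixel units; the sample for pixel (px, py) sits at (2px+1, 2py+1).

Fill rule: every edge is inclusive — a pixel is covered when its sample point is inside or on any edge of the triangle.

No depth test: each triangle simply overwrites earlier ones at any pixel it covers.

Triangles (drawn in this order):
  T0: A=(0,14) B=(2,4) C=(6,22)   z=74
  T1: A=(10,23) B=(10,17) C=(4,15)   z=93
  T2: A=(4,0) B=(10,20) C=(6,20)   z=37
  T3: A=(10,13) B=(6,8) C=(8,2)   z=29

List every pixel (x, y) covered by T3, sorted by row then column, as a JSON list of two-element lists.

T0:
  2·area = 76
  edge (0, 14)→(2, 4): d=(2,-10) inclusive
  edge (2, 4)→(6, 22): d=(4,18) inclusive
  edge (6, 22)→(0, 14): d=(-6,-8) inclusive
    (0,4)@(1, 9): e=[0,38,38] → █  [on edge]
    (1,4)@(3, 9): e=[20,2,54] → █
    (2,4)@(5, 9): e=[40,-34,70] → ·
    (0,5)@(1, 11): e=[4,46,26] → █
    (2,5)@(5, 11): e=[44,-26,58] → ·
    (0,6)@(1, 13): e=[8,54,14] → █
    (2,6)@(5, 13): e=[48,-18,46] → ·
    (0,7)@(1, 15): e=[12,62,2] → █
    (2,7)@(5, 15): e=[52,-10,34] → ·
    (0,8)@(1, 17): e=[16,70,-10] → ·
    (1,8)@(3, 17): e=[36,34,6] → █
    (2,8)@(5, 17): e=[56,-2,22] → ·
  covered (10 px):
    · · · · ·
    · · · · ·
    · · · · ·
    · · · · ·
    █ █ · · ·
    █ █ · · ·
    █ █ · · ·
    █ █ · · ·
    · █ · · ·
    · · █ · ·
    · · · · ·
    · · · · ·
T1:
  2·area = 36  (B↔C swapped to make it positive)
  edge (10, 23)→(4, 15): d=(-6,-8) inclusive
  edge (4, 15)→(10, 17): d=(6,2) inclusive
  edge (10, 17)→(10, 23): d=(0,6) inclusive
    (0,5)@(1, 11): e=[0,-18,54] → ·  [on edge]
    (3,8)@(7, 17): e=[12,6,18] → █
    (4,8)@(9, 17): e=[28,2,6] → █
    (3,9)@(7, 19): e=[0,18,18] → █  [on edge]
    (3,10)@(7, 21): e=[-12,30,18] → ·
    (4,10)@(9, 21): e=[4,26,6] → █
    (4,11)@(9, 23): e=[-8,38,6] → ·
  covered (5 px):
    · · · · ·
    · · · · ·
    · · · · ·
    · · · · ·
    · · · · ·
    · · · · ·
    · · · · ·
    · · · · ·
    · · · █ █
    · · · █ █
    · · · · █
    · · · · ·
T2:
  2·area = 80
  edge (4, 0)→(10, 20): d=(6,20) inclusive
  edge (10, 20)→(6, 20): d=(-4,0) inclusive
  edge (6, 20)→(4, 0): d=(-2,-20) inclusive
    (2,2)@(5, 5): e=[10,60,10] → █
    (3,2)@(7, 5): e=[-30,60,50] → ·
    (2,3)@(5, 7): e=[22,52,6] → █
    (3,3)@(7, 7): e=[-18,52,46] → ·
    (2,4)@(5, 9): e=[34,44,2] → █
    (3,4)@(7, 9): e=[-6,44,42] → ·
    (2,5)@(5, 11): e=[46,36,-2] → ·
    (3,5)@(7, 11): e=[6,36,38] → █
    (4,5)@(9, 11): e=[-34,36,78] → ·
    (3,6)@(7, 13): e=[18,28,34] → █
    (4,6)@(9, 13): e=[-22,28,74] → ·
    (3,7)@(7, 15): e=[30,20,30] → █
  covered (10 px):
    · · · · ·
    · · · · ·
    · · █ · ·
    · · █ · ·
    · · █ · ·
    · · · █ ·
    · · · █ ·
    · · · █ ·
    · · · █ █
    · · · █ █
    · · · · ·
    · · · · ·
T3:
  2·area = 34
  edge (10, 13)→(6, 8): d=(-4,-5) inclusive
  edge (6, 8)→(8, 2): d=(2,-6) inclusive
  edge (8, 2)→(10, 13): d=(2,11) inclusive
    (3,2)@(7, 5): e=[17,0,17] → █  [on edge]
    (4,2)@(9, 5): e=[27,12,-5] → ·
    (3,3)@(7, 7): e=[9,4,21] → █
    (4,3)@(9, 7): e=[19,16,-1] → ·
    (3,4)@(7, 9): e=[1,8,25] → █
    (4,4)@(9, 9): e=[11,20,3] → █
    (2,5)@(5, 11): e=[-17,0,51] → ·  [on edge]
    (3,5)@(7, 11): e=[-7,12,29] → ·
    (4,5)@(9, 11): e=[3,24,7] → █
    (4,6)@(9, 13): e=[-5,28,11] → ·
    (1,8)@(3, 17): e=[-51,0,85] → ·  [on edge]
    (0,11)@(1, 23): e=[-85,0,119] → ·  [on edge]
  covered (5 px):
    · · · · ·
    · · · · ·
    · · · █ ·
    · · · █ ·
    · · · █ █
    · · · · █
    · · · · ·
    · · · · ·
    · · · · ·
    · · · · ·
    · · · · ·
    · · · · ·

Result: [[3,2],[3,3],[3,4],[4,4],[4,5]]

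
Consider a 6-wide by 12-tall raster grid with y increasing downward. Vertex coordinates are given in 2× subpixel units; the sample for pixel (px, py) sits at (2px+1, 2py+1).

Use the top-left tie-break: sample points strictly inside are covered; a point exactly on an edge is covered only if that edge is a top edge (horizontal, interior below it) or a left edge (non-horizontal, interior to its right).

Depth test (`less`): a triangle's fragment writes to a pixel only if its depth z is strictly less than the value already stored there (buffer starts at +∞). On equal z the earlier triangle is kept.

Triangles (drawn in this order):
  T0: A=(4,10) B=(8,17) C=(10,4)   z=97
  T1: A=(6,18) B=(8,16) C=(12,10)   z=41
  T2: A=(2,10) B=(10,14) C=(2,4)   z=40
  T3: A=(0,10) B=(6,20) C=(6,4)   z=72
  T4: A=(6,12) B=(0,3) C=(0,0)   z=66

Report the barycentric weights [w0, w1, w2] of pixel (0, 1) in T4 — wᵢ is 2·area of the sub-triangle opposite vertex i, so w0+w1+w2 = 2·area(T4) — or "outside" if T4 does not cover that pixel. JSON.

T0:
  2·area = 66  (B↔C swapped to make it positive)
  edge (4, 10)→(10, 4): d=(6,-6) top-left  bias=+0
  edge (10, 4)→(8, 17): d=(-2,13) right/bottom  bias=-1
  edge (8, 17)→(4, 10): d=(-4,-7) top-left  bias=+0
    (5,1)@(11, 3): e=[0,-11,77] → .  [on edge]
    (4,2)@(9, 5): e=[0,11,55] → X  [on edge]
    (5,2)@(11, 5): e=[12,-15,69] → .
    (3,3)@(7, 7): e=[0,33,33] → X  [on edge]
    (5,3)@(11, 7): e=[24,-19,61] → .
    (2,4)@(5, 9): e=[0,55,11] → X  [on edge]
    (5,4)@(11, 9): e=[36,-23,53] → .
    (1,5)@(3, 11): e=[0,77,-11] → .  [on edge]
    (2,5)@(5, 11): e=[12,51,3] → X
    (4,5)@(9, 11): e=[36,-1,31] → .
    (0,6)@(1, 13): e=[0,99,-33] → .  [on edge]
    (2,6)@(5, 13): e=[24,47,-5] → .
  covered (10 px):
    . . . . . .
    . . . . . .
    . . . . X .
    . . . X X .
    . . X X X .
    . . X X . .
    . . . X . .
    . . . X . .
    . . . . . .
    . . . . . .
    . . . . . .
    . . . . . .
T1:
  2·area = 4  (B↔C swapped to make it positive)
  edge (6, 18)→(12, 10): d=(6,-8) top-left  bias=+0
  edge (12, 10)→(8, 16): d=(-4,6) right/bottom  bias=-1
  edge (8, 16)→(6, 18): d=(-2,2) right/bottom  bias=-1
    (5,6)@(11, 13): e=[10,-6,0] → .  [on edge]
    (4,7)@(9, 15): e=[6,-2,0] → .  [on edge]
    (3,8)@(7, 17): e=[2,2,0] → .  [on edge]
    (2,9)@(5, 19): e=[-2,6,0] → .  [on edge]
    (1,10)@(3, 21): e=[-6,10,0] → .  [on edge]
    (0,11)@(1, 23): e=[-10,14,0] → .  [on edge]
  covered (0 px):
    . . . . . .
    . . . . . .
    . . . . . .
    . . . . . .
    . . . . . .
    . . . . . .
    . . . . . .
    . . . . . .
    . . . . . .
    . . . . . .
    . . . . . .
    . . . . . .
T2:
  2·area = 48  (B↔C swapped to make it positive)
  edge (2, 10)→(2, 4): d=(0,-6) top-left  bias=+0
  edge (2, 4)→(10, 14): d=(8,10) right/bottom  bias=-1
  edge (10, 14)→(2, 10): d=(-8,-4) top-left  bias=+0
    (1,3)@(3, 7): e=[6,14,28] → X
    (2,3)@(5, 7): e=[18,-6,36] → .
    (1,4)@(3, 9): e=[6,30,12] → X
    (2,4)@(5, 9): e=[18,10,20] → X
    (3,4)@(7, 9): e=[30,-10,28] → .
    (1,5)@(3, 11): e=[6,46,-4] → .
    (2,5)@(5, 11): e=[18,26,4] → X
    (3,5)@(7, 11): e=[30,6,12] → X
    (4,5)@(9, 11): e=[42,-14,20] → .
    (2,6)@(5, 13): e=[18,42,-12] → .
    (3,6)@(7, 13): e=[30,22,-4] → .
    (4,6)@(9, 13): e=[42,2,4] → X
  covered (6 px):
    . . . . . .
    . . . . . .
    . . . . . .
    . X . . . .
    . X X . . .
    . . X X . .
    . . . . X .
    . . . . . .
    . . . . . .
    . . . . . .
    . . . . . .
    . . . . . .
T3:
  2·area = 96  (B↔C swapped to make it positive)
  edge (0, 10)→(6, 4): d=(6,-6) top-left  bias=+0
  edge (6, 4)→(6, 20): d=(0,16) right/bottom  bias=-1
  edge (6, 20)→(0, 10): d=(-6,-10) top-left  bias=+0
    (4,0)@(9, 1): e=[0,-48,144] → .  [on edge]
    (3,1)@(7, 3): e=[0,-16,112] → .  [on edge]
    (2,2)@(5, 5): e=[0,16,80] → X  [on edge]
    (3,2)@(7, 5): e=[12,-16,100] → .
    (1,3)@(3, 7): e=[0,48,48] → X  [on edge]
    (3,3)@(7, 7): e=[24,-16,88] → .
    (0,4)@(1, 9): e=[0,80,16] → X  [on edge]
    (3,4)@(7, 9): e=[36,-16,76] → .
    (0,5)@(1, 11): e=[12,80,4] → X
    (3,5)@(7, 11): e=[48,-16,64] → .
    (0,6)@(1, 13): e=[24,80,-8] → .
    (1,6)@(3, 13): e=[36,48,12] → X
    (1,7)@(3, 15): e=[48,48,0] → X  [on edge]
  covered (14 px):
    . . . . . .
    . . . . . .
    . . X . . .
    . X X . . .
    X X X . . .
    X X X . . .
    . X X . . .
    . X X . . .
    . . X . . .
    . . . . . .
    . . . . . .
    . . . . . .
T4:
  2·area = 18
  edge (6, 12)→(0, 3): d=(-6,-9) top-left  bias=+0
  edge (0, 3)→(0, 0): d=(0,-3) top-left  bias=+0
  edge (0, 0)→(6, 12): d=(6,12) right/bottom  bias=-1
    (0,1)@(1, 3): e=[9,3,6] → X
    (1,1)@(3, 3): e=[27,9,-18] → .
    (0,2)@(1, 5): e=[-3,3,18] → .
    (1,3)@(3, 7): e=[3,9,6] → X
    (2,3)@(5, 7): e=[21,15,-18] → .
    (1,4)@(3, 9): e=[-9,9,18] → .
  covered (2 px):
    . . . . . .
    X . . . . .
    . . . . . .
    . X . . . .
    . . . . . .
    . . . . . .
    . . . . . .
    . . . . . .
    . . . . . .
    . . . . . .
    . . . . . .
    . . . . . .

Final: [3,6,9]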